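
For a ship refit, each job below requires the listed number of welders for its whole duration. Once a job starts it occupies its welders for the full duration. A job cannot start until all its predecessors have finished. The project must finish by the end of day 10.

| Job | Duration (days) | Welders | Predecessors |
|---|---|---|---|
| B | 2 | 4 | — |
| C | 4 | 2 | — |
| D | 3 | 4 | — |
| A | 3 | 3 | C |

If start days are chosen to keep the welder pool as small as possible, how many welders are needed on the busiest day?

6

Early-start (B@1, C@1, D@1, A@5) gives peak 10: d1:10  d2:10  d3:6  d4:2  d5:3  d6:3  d7:3  d8:0  d9:0  d10:0.
Shift D→3, A→6.
Schedule B@1, C@1, D@3, A@6: d1:6  d2:6  d3:6  d4:6  d5:4  d6:3  d7:3  d8:3  d9:0  d10:0 — peak 6.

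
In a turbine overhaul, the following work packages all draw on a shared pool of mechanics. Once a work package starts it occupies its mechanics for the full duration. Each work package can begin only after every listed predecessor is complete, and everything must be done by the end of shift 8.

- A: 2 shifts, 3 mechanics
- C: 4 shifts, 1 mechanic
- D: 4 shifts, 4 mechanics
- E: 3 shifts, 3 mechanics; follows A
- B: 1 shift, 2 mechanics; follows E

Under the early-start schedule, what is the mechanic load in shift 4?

8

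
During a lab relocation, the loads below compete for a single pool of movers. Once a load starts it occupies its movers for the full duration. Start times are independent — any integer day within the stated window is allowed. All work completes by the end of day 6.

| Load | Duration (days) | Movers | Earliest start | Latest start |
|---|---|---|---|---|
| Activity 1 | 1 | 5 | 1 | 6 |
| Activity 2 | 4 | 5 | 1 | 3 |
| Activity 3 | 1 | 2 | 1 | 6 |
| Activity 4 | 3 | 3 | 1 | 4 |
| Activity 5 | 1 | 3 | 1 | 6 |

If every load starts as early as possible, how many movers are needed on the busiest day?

18

Early-start schedule: Activity 1@1, Activity 2@1, Activity 3@1, Activity 4@1, Activity 5@1.
Load per day: day 1: 18, day 2: 8, day 3: 8, day 4: 5, day 5: 0, day 6: 0.
Peak is 18.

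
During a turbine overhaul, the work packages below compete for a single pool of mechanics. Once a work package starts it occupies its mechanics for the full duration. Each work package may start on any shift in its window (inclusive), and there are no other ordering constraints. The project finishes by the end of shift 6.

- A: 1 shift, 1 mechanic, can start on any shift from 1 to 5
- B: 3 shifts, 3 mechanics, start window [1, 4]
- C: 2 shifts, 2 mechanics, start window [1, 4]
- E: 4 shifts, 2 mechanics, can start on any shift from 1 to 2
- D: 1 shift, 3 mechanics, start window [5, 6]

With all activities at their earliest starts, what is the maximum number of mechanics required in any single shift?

Early-start schedule: A@1, B@1, C@1, E@1, D@5.
Load per shift: shift 1: 8, shift 2: 7, shift 3: 5, shift 4: 2, shift 5: 3, shift 6: 0.
Peak is 8.

8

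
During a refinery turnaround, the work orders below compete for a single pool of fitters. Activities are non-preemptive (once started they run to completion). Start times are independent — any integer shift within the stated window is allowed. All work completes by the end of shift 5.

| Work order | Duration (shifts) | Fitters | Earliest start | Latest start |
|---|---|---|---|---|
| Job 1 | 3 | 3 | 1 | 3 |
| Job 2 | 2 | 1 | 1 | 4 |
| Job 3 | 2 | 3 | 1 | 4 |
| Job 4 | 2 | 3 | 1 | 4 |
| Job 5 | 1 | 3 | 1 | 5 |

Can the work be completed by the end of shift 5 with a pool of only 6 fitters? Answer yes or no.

Schedule Job 1@1, Job 2@1, Job 3@3, Job 4@4, Job 5@5: s1:4  s2:4  s3:6  s4:6  s5:6 — peak 6 ≤ 6.

yes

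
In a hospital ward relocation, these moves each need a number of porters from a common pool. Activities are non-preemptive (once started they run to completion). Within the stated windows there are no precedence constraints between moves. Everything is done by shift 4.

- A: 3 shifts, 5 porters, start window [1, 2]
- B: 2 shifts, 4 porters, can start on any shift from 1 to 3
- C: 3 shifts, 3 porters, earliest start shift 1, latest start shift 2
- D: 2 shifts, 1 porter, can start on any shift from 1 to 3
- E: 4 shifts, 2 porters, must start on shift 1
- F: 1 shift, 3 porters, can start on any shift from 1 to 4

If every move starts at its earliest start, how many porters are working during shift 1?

At early start, shift 1 has: A, B, C, D, E, F.
Demand: 5 + 4 + 3 + 1 + 2 + 3 = 18.

18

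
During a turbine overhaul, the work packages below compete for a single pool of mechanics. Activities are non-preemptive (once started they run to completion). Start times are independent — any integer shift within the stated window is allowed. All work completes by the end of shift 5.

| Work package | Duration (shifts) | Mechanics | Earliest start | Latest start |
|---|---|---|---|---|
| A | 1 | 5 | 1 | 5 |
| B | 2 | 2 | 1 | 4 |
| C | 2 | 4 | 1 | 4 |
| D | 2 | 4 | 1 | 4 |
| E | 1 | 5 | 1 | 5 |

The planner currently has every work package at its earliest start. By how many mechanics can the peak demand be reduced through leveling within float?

12

Early-start peak: s1:20  s2:10  s3:0  s4:0  s5:0 ⇒ 20.
Leveled (A@1, B@1, C@2, D@3, E@5): s1:7  s2:6  s3:8  s4:4  s5:5 ⇒ 8.
Reduction 20 − 8 = 12.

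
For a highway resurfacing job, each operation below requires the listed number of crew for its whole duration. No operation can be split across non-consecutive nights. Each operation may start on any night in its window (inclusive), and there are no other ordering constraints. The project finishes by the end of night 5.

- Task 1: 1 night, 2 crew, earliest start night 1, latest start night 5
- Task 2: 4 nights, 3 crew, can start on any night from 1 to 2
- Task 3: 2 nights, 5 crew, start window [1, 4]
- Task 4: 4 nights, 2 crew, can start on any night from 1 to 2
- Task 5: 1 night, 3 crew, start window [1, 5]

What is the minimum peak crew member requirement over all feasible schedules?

10

Early-start (Task 1@1, Task 2@1, Task 3@1, Task 4@1, Task 5@1) gives peak 15: n1:15  n2:10  n3:5  n4:5  n5:0.
Shift Task 4→2, Task 5→3.
Schedule Task 1@1, Task 2@1, Task 3@1, Task 4@2, Task 5@3: n1:10  n2:10  n3:8  n4:5  n5:2 — peak 10.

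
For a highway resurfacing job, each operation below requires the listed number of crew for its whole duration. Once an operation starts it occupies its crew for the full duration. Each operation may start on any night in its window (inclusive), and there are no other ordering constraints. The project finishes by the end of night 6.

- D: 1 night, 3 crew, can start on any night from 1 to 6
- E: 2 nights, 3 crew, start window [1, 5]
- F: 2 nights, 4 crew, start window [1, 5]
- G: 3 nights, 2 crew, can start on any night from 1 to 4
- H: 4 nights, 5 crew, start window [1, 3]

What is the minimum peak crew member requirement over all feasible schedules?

Early-start (D@1, E@1, F@1, G@1, H@1) gives peak 17: n1:17  n2:14  n3:7  n4:5  n5:0  n6:0.
Shift E→2, G→4, H→3.
Schedule D@1, E@2, F@1, G@4, H@3: n1:7  n2:7  n3:8  n4:7  n5:7  n6:7 — peak 8.
Total crew member-nights = 43 over 6 nights ⇒ peak ≥ ⌈43/6⌉ = 8, so 8 is optimal.

8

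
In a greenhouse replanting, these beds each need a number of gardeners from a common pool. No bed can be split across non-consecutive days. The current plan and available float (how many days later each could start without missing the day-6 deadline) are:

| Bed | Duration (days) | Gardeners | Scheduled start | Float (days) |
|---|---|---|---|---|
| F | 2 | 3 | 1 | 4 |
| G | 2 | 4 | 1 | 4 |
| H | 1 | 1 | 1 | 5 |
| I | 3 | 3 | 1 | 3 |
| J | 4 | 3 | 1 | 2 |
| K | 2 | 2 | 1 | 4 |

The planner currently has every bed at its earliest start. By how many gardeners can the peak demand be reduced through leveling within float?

Early-start peak: d1:16  d2:15  d3:6  d4:3  d5:0  d6:0 ⇒ 16.
Leveled (F@1, G@1, H@1, I@3, J@3, K@3): d1:8  d2:7  d3:8  d4:8  d5:6  d6:3 ⇒ 8.
Reduction 16 − 8 = 8.

8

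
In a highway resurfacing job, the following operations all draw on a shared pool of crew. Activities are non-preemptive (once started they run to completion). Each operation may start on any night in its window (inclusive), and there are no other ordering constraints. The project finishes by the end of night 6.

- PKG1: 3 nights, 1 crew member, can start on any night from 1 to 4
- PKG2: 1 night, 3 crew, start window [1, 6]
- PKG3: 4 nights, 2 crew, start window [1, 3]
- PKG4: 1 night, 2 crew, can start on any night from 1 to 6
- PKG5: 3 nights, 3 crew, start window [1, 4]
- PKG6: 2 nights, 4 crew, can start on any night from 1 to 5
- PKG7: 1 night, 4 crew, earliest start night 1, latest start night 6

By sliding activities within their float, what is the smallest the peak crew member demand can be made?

7

Early-start (PKG1@1, PKG2@1, PKG3@1, PKG4@1, PKG5@1, PKG6@1, PKG7@1) gives peak 19: n1:19  n2:10  n3:6  n4:2  n5:0  n6:0.
Shift PKG4→2, PKG5→4, PKG6→5, PKG7→3.
Schedule PKG1@1, PKG2@1, PKG3@1, PKG4@2, PKG5@4, PKG6@5, PKG7@3: n1:6  n2:5  n3:7  n4:5  n5:7  n6:7 — peak 7.
Total crew member-nights = 37 over 6 nights ⇒ peak ≥ ⌈37/6⌉ = 7, so 7 is optimal.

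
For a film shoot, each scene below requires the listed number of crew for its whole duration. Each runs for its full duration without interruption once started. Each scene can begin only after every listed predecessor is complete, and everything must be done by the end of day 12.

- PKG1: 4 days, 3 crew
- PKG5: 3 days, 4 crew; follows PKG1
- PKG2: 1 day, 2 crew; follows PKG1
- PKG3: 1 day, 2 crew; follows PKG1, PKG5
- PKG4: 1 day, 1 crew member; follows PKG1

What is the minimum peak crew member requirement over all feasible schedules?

4

Early-start (PKG1@1, PKG5@5, PKG2@5, PKG3@8, PKG4@5) gives peak 7: d1:3  d2:3  d3:3  d4:3  d5:7  d6:4  d7:4  d8:2  d9:0  d10:0  d11:0  d12:0.
Shift PKG2→8, PKG4→9.
Schedule PKG1@1, PKG5@5, PKG2@8, PKG3@8, PKG4@9: d1:3  d2:3  d3:3  d4:3  d5:4  d6:4  d7:4  d8:4  d9:1  d10:0  d11:0  d12:0 — peak 4.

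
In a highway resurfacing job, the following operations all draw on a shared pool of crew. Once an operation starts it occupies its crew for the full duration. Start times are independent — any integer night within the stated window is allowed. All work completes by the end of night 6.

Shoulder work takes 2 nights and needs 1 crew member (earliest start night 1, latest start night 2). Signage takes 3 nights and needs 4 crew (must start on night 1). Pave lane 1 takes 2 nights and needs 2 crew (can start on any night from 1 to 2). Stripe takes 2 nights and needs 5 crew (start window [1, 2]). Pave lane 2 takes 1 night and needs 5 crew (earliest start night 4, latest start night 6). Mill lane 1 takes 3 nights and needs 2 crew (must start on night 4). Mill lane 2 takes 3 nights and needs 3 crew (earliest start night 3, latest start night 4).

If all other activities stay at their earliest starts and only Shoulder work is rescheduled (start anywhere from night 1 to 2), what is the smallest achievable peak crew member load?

Shoulder work@1: n1:12  n2:12  n3:7  n4:10  n5:5  n6:2 → peak 12
Shoulder work@2: n1:11  n2:12  n3:8  n4:10  n5:5  n6:2 → peak 12
Best is Shoulder work@1, peak 12.

12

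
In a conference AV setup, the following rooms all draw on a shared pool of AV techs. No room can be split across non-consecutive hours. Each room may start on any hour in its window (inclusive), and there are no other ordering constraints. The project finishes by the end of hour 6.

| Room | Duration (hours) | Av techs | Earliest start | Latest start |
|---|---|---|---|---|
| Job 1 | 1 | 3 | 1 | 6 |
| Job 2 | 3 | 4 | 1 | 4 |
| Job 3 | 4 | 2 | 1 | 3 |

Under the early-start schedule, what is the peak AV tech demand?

Early-start schedule: Job 1@1, Job 2@1, Job 3@1.
Load per hour: hour 1: 9, hour 2: 6, hour 3: 6, hour 4: 2, hour 5: 0, hour 6: 0.
Peak is 9.

9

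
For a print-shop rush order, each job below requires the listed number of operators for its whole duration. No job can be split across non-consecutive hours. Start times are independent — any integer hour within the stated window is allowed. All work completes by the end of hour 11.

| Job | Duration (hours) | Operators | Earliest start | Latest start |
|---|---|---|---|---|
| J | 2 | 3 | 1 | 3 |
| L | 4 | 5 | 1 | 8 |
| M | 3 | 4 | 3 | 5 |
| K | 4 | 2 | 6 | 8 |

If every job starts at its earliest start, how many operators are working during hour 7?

2

At early start, hour 7 has: K.
Demand: 2 = 2.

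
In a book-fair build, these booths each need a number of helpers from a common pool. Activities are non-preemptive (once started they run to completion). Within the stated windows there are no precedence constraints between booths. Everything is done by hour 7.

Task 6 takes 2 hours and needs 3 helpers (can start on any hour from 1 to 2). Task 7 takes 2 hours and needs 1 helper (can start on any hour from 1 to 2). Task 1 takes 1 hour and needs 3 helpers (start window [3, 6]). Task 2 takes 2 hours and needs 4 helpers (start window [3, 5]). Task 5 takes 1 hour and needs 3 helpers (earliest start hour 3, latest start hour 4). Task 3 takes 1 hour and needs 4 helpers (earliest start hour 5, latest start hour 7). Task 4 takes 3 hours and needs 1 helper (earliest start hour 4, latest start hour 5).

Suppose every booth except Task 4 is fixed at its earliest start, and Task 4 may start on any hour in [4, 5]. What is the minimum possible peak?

10

Task 4@4: h1:4  h2:4  h3:10  h4:5  h5:5  h6:1  h7:0 → peak 10
Task 4@5: h1:4  h2:4  h3:10  h4:4  h5:5  h6:1  h7:1 → peak 10
Best is Task 4@4, peak 10.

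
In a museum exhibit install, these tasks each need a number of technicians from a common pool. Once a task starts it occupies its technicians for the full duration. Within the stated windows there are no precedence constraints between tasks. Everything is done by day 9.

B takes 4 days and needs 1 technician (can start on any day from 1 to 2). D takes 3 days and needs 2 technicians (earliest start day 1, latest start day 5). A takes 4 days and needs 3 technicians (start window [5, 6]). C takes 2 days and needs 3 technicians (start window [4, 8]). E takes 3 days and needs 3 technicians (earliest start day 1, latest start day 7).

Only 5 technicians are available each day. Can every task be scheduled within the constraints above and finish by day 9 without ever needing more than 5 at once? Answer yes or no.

yes

Schedule B@1, D@5, A@6, C@4, E@1: d1:4  d2:4  d3:4  d4:4  d5:5  d6:5  d7:5  d8:3  d9:3 — peak 5 ≤ 5.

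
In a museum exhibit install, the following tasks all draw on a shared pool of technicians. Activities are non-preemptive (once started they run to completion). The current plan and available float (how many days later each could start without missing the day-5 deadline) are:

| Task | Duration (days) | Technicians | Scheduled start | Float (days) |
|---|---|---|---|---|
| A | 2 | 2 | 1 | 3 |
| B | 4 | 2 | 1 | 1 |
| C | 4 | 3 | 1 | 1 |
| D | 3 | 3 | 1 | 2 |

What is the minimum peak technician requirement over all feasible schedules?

8

Early-start (A@1, B@1, C@1, D@1) gives peak 10: d1:10  d2:10  d3:8  d4:5  d5:0.
Shift D→3.
Schedule A@1, B@1, C@1, D@3: d1:7  d2:7  d3:8  d4:8  d5:3 — peak 8.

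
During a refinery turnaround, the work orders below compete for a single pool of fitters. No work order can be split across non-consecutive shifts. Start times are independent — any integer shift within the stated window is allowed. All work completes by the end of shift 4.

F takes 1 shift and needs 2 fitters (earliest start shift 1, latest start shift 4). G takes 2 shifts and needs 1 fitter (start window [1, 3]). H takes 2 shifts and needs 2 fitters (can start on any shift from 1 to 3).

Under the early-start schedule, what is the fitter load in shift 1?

At early start, shift 1 has: F, G, H.
Demand: 2 + 1 + 2 = 5.

5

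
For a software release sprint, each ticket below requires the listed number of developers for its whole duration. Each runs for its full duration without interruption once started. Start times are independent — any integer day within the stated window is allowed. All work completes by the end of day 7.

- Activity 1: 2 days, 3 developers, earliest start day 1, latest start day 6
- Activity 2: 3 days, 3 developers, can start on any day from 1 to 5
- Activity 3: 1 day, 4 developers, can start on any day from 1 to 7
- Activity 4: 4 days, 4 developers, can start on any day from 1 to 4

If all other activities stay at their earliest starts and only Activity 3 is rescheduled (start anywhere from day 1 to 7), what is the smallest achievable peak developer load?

10

Activity 3@1: d1:14  d2:10  d3:7  d4:4  d5:0  d6:0  d7:0 → peak 14
Activity 3@2: d1:10  d2:14  d3:7  d4:4  d5:0  d6:0  d7:0 → peak 14
Activity 3@3: d1:10  d2:10  d3:11  d4:4  d5:0  d6:0  d7:0 → peak 11
Activity 3@4: d1:10  d2:10  d3:7  d4:8  d5:0  d6:0  d7:0 → peak 10
Activity 3@5: d1:10  d2:10  d3:7  d4:4  d5:4  d6:0  d7:0 → peak 10
Activity 3@6: d1:10  d2:10  d3:7  d4:4  d5:0  d6:4  d7:0 → peak 10
Activity 3@7: d1:10  d2:10  d3:7  d4:4  d5:0  d6:0  d7:4 → peak 10
Best is Activity 3@4, peak 10.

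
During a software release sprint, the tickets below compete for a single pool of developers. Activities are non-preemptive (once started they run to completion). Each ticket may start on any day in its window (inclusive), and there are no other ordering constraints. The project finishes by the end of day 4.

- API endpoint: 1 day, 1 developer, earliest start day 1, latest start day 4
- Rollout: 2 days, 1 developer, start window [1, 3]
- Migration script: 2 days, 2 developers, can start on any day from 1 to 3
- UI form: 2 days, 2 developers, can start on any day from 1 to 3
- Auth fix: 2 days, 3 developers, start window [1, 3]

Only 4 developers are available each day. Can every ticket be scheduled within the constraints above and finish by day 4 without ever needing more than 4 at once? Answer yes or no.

no

Total developer-days = 17; over 4 days the average is 17/4 > 4, so some day must exceed 4.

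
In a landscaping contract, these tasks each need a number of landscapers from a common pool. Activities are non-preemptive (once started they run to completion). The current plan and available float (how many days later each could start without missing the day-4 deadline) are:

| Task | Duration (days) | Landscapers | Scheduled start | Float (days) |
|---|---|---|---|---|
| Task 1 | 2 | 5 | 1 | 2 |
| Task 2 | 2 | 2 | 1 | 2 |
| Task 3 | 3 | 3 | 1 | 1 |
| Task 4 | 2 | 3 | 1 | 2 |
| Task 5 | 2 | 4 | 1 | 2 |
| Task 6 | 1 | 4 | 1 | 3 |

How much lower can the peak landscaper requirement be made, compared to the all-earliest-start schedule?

Early-start peak: d1:21  d2:17  d3:3  d4:0 ⇒ 21.
Leveled (Task 1@1, Task 2@1, Task 3@1, Task 4@3, Task 5@3, Task 6@4): d1:10  d2:10  d3:10  d4:11 ⇒ 11.
Reduction 21 − 11 = 10.

10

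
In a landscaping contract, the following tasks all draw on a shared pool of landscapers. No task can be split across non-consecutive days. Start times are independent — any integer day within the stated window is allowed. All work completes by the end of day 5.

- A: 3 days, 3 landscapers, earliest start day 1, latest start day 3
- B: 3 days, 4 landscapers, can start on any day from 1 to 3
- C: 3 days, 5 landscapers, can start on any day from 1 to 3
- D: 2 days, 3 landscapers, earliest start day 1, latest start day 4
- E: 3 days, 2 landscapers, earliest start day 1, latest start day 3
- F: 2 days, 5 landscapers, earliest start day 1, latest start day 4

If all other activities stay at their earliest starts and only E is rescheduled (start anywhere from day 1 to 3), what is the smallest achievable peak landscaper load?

E@1: d1:22  d2:22  d3:14  d4:0  d5:0 → peak 22
E@2: d1:20  d2:22  d3:14  d4:2  d5:0 → peak 22
E@3: d1:20  d2:20  d3:14  d4:2  d5:2 → peak 20
Best is E@3, peak 20.

20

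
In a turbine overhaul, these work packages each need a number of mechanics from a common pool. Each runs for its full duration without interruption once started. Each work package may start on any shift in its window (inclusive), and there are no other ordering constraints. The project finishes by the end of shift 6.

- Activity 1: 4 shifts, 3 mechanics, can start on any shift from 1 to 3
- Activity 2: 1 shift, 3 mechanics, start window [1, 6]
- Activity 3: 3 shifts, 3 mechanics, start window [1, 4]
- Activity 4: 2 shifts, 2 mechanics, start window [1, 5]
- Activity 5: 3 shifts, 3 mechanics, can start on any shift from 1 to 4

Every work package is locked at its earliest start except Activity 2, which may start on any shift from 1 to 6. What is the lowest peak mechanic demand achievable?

11

Activity 2@1: s1:14  s2:11  s3:9  s4:3  s5:0  s6:0 → peak 14
Activity 2@2: s1:11  s2:14  s3:9  s4:3  s5:0  s6:0 → peak 14
Activity 2@3: s1:11  s2:11  s3:12  s4:3  s5:0  s6:0 → peak 12
Activity 2@4: s1:11  s2:11  s3:9  s4:6  s5:0  s6:0 → peak 11
Activity 2@5: s1:11  s2:11  s3:9  s4:3  s5:3  s6:0 → peak 11
Activity 2@6: s1:11  s2:11  s3:9  s4:3  s5:0  s6:3 → peak 11
Best is Activity 2@4, peak 11.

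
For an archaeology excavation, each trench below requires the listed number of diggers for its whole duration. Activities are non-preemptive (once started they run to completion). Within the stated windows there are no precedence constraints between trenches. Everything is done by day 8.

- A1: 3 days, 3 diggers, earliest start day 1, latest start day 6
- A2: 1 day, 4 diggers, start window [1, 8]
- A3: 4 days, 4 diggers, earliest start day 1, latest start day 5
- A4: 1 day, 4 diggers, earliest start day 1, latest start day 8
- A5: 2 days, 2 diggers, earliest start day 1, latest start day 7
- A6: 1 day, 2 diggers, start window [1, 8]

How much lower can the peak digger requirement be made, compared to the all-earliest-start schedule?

12

Early-start peak: d1:19  d2:9  d3:7  d4:4  d5:0  d6:0  d7:0  d8:0 ⇒ 19.
Leveled (A1@1, A2@1, A3@2, A4@6, A5@4, A6@6): d1:7  d2:7  d3:7  d4:6  d5:6  d6:6  d7:0  d8:0 ⇒ 7.
Reduction 19 − 7 = 12.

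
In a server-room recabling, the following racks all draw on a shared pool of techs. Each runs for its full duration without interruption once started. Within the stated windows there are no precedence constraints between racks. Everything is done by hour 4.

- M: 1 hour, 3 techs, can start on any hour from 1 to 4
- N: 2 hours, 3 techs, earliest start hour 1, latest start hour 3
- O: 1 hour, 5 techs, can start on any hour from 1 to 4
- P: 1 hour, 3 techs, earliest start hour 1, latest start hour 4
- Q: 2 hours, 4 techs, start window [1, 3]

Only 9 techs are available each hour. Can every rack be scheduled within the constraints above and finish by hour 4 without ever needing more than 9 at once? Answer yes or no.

yes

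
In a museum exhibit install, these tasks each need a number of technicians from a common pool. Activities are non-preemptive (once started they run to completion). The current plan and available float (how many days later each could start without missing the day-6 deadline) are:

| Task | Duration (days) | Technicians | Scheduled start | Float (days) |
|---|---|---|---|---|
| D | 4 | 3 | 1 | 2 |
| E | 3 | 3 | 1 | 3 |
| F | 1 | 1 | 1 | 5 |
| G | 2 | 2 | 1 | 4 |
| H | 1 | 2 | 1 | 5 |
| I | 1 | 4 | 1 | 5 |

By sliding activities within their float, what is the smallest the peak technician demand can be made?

Early-start (D@1, E@1, F@1, G@1, H@1, I@1) gives peak 15: d1:15  d2:8  d3:6  d4:3  d5:0  d6:0.
Shift F→4, G→4, H→5, I→6.
Schedule D@1, E@1, F@4, G@4, H@5, I@6: d1:6  d2:6  d3:6  d4:6  d5:4  d6:4 — peak 6.
Total technician-days = 32 over 6 days ⇒ peak ≥ ⌈32/6⌉ = 6, so 6 is optimal.

6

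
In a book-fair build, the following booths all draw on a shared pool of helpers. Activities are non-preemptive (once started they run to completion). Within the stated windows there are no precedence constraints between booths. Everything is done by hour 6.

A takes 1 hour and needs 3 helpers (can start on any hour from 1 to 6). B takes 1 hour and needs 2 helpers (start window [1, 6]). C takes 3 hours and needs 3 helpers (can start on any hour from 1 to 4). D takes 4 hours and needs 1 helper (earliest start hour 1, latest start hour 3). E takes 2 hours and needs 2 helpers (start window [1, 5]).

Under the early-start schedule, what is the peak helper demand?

11

Early-start schedule: A@1, B@1, C@1, D@1, E@1.
Load per hour: hour 1: 11, hour 2: 6, hour 3: 4, hour 4: 1, hour 5: 0, hour 6: 0.
Peak is 11.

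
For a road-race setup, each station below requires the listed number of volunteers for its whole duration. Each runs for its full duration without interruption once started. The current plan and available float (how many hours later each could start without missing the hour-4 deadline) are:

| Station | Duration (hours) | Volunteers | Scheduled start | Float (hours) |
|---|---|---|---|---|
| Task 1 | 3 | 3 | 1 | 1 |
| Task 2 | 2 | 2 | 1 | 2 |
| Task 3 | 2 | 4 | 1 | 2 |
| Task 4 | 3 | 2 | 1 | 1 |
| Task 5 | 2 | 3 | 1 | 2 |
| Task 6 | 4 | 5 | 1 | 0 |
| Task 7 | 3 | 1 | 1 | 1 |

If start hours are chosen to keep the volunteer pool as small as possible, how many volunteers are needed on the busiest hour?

16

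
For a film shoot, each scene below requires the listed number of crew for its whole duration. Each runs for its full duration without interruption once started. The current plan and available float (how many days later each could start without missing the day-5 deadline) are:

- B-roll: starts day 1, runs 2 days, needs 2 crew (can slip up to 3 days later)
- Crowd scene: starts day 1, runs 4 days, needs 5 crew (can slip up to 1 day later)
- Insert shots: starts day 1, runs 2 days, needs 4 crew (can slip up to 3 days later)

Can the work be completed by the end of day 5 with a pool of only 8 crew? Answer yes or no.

The minimum achievable peak is 9; 8 < 9, so no feasible schedule stays within the cap.

no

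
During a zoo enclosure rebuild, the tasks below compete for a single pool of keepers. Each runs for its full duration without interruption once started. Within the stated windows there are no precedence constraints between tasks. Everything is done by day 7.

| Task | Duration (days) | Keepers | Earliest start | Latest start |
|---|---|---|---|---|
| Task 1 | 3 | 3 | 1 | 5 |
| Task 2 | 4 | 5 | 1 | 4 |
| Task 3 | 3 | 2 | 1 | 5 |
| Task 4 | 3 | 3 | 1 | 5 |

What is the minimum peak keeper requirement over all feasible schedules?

Early-start (Task 1@1, Task 2@1, Task 3@1, Task 4@1) gives peak 13: d1:13  d2:13  d3:13  d4:5  d5:0  d6:0  d7:0.
Shift Task 2→4, Task 3→4.
Schedule Task 1@1, Task 2@4, Task 3@4, Task 4@1: d1:6  d2:6  d3:6  d4:7  d5:7  d6:7  d7:5 — peak 7.
Total keeper-days = 44 over 7 days ⇒ peak ≥ ⌈44/7⌉ = 7, so 7 is optimal.

7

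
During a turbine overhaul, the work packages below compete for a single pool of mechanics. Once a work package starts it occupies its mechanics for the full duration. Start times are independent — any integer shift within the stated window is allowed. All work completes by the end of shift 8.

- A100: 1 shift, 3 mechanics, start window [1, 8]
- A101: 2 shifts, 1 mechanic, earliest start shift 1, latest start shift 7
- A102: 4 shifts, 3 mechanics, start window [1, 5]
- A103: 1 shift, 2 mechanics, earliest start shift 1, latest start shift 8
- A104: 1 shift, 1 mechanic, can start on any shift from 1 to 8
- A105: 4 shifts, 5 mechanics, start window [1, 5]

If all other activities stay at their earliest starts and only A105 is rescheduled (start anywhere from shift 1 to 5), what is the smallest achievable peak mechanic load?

A105@1: s1:15  s2:9  s3:8  s4:8  s5:0  s6:0  s7:0  s8:0 → peak 15
A105@2: s1:10  s2:9  s3:8  s4:8  s5:5  s6:0  s7:0  s8:0 → peak 10
A105@3: s1:10  s2:4  s3:8  s4:8  s5:5  s6:5  s7:0  s8:0 → peak 10
A105@4: s1:10  s2:4  s3:3  s4:8  s5:5  s6:5  s7:5  s8:0 → peak 10
A105@5: s1:10  s2:4  s3:3  s4:3  s5:5  s6:5  s7:5  s8:5 → peak 10
Best is A105@2, peak 10.

10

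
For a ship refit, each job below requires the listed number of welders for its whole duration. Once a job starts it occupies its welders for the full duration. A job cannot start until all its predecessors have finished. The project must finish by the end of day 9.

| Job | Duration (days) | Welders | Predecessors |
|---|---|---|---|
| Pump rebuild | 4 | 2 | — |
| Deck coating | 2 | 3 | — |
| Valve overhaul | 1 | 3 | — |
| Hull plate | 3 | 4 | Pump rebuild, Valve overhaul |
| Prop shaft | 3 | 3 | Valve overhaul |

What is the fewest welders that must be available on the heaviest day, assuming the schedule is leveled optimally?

Early-start (Pump rebuild@1, Deck coating@1, Valve overhaul@1, Hull plate@5, Prop shaft@2) gives peak 8: d1:8  d2:8  d3:5  d4:5  d5:4  d6:4  d7:4  d8:0  d9:0.
Shift Valve overhaul→3, Hull plate→7, Prop shaft→4.
Schedule Pump rebuild@1, Deck coating@1, Valve overhaul@3, Hull plate@7, Prop shaft@4: d1:5  d2:5  d3:5  d4:5  d5:3  d6:3  d7:4  d8:4  d9:4 — peak 5.
Total welder-days = 38 over 9 days ⇒ peak ≥ ⌈38/9⌉ = 5, so 5 is optimal.

5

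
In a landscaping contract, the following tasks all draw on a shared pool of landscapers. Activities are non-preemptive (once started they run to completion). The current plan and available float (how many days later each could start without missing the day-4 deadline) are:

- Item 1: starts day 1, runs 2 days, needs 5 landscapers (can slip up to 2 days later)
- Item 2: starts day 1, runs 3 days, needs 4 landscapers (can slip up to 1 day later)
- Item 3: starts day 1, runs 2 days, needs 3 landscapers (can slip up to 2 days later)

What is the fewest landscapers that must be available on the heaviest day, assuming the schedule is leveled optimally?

9

Early-start (Item 1@1, Item 2@1, Item 3@1) gives peak 12: d1:12  d2:12  d3:4  d4:0.
Shift Item 3→3.
Schedule Item 1@1, Item 2@1, Item 3@3: d1:9  d2:9  d3:7  d4:3 — peak 9.
No arrangement of the 18 feasible schedules does better.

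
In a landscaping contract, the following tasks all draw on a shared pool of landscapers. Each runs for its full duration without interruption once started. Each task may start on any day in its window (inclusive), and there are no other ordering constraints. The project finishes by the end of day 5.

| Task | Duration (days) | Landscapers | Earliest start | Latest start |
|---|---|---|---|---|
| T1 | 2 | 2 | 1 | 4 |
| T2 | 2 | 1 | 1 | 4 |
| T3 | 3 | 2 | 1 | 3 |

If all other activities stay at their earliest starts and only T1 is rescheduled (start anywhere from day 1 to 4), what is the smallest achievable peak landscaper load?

3

T1@1: d1:5  d2:5  d3:2  d4:0  d5:0 → peak 5
T1@2: d1:3  d2:5  d3:4  d4:0  d5:0 → peak 5
T1@3: d1:3  d2:3  d3:4  d4:2  d5:0 → peak 4
T1@4: d1:3  d2:3  d3:2  d4:2  d5:2 → peak 3
Best is T1@4, peak 3.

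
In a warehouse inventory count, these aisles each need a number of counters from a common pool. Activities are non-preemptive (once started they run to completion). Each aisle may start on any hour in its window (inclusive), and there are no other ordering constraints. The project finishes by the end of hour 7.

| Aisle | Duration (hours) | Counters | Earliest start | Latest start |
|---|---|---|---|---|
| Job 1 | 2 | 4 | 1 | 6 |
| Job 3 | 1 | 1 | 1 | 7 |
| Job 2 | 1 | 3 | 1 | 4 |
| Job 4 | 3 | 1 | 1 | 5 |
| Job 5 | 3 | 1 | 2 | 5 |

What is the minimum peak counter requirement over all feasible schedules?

Early-start (Job 1@1, Job 3@1, Job 2@1, Job 4@1, Job 5@2) gives peak 9: h1:9  h2:6  h3:2  h4:1  h5:0  h6:0  h7:0.
Shift Job 3→3, Job 2→3, Job 4→4, Job 5→4.
Schedule Job 1@1, Job 3@3, Job 2@3, Job 4@4, Job 5@4: h1:4  h2:4  h3:4  h4:2  h5:2  h6:2  h7:0 — peak 4.

4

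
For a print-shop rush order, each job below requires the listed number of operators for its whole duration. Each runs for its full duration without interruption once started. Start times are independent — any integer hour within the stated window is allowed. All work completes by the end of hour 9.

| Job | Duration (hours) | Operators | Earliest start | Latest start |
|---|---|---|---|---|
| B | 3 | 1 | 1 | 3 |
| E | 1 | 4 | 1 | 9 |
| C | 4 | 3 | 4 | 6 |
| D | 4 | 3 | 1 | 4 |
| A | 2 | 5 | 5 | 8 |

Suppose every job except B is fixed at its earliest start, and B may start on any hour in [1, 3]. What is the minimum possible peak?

8

B@1: h1:8  h2:4  h3:4  h4:6  h5:8  h6:8  h7:3  h8:0  h9:0 → peak 8
B@2: h1:7  h2:4  h3:4  h4:7  h5:8  h6:8  h7:3  h8:0  h9:0 → peak 8
B@3: h1:7  h2:3  h3:4  h4:7  h5:9  h6:8  h7:3  h8:0  h9:0 → peak 9
Best is B@1, peak 8.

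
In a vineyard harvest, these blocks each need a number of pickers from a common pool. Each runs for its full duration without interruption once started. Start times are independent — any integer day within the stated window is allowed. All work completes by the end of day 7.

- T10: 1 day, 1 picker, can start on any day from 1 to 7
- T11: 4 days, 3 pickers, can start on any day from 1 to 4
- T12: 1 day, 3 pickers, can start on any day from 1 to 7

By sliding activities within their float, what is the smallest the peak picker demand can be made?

3

Early-start (T10@1, T11@1, T12@1) gives peak 7: d1:7  d2:3  d3:3  d4:3  d5:0  d6:0  d7:0.
Shift T11→2, T12→6.
Schedule T10@1, T11@2, T12@6: d1:1  d2:3  d3:3  d4:3  d5:3  d6:3  d7:0 — peak 3.
Total picker-days = 16 over 7 days ⇒ peak ≥ ⌈16/7⌉ = 3, so 3 is optimal.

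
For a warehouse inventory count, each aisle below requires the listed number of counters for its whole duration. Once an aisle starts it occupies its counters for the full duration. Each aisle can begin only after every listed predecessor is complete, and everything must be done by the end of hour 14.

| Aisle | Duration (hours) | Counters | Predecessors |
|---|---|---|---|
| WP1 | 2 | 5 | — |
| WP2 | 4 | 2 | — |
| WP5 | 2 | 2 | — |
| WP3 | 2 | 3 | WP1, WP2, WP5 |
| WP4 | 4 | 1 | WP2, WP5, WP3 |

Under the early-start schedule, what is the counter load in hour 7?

At early start, hour 7 has: WP4.
Demand: 1 = 1.

1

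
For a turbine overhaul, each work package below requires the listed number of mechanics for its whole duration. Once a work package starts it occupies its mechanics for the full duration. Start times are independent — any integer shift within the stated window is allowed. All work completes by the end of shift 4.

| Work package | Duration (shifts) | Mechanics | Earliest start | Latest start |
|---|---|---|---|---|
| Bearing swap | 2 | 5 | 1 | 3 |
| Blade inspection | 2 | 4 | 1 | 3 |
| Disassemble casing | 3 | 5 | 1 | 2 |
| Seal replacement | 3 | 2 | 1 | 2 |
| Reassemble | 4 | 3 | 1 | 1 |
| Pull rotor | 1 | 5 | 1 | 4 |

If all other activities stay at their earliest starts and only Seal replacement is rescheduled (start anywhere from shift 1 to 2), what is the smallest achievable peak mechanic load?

Seal replacement@1: s1:24  s2:19  s3:10  s4:3 → peak 24
Seal replacement@2: s1:22  s2:19  s3:10  s4:5 → peak 22
Best is Seal replacement@2, peak 22.

22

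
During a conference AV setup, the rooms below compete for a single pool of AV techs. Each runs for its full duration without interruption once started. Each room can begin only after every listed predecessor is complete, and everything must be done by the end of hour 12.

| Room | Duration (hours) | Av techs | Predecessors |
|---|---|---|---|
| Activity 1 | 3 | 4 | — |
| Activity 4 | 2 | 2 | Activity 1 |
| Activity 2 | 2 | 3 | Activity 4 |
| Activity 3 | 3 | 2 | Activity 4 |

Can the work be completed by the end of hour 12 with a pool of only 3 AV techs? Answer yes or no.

no

The minimum achievable peak is 4; 3 < 4, so no feasible schedule stays within the cap.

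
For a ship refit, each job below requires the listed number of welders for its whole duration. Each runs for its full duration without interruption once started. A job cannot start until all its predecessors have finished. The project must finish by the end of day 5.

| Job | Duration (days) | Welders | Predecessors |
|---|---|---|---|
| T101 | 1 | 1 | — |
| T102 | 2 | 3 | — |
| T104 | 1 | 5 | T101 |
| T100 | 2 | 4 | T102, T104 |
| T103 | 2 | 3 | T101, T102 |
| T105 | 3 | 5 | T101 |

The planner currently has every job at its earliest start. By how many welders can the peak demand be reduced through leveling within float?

Early-start peak: d1:4  d2:13  d3:12  d4:12  d5:0 ⇒ 13.
Leveled (T101@1, T102@1, T104@2, T100@3, T103@3, T105@3): d1:4  d2:8  d3:12  d4:12  d5:5 ⇒ 12.
Reduction 13 − 12 = 1.

1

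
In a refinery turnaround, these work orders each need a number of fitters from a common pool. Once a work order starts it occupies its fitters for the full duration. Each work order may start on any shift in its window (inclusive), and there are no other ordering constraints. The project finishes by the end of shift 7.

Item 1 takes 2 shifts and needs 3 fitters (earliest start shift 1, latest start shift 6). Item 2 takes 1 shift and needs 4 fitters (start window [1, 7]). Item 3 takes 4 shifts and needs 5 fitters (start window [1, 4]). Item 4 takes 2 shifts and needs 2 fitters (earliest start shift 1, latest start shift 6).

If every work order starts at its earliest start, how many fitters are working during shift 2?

At early start, shift 2 has: Item 1, Item 3, Item 4.
Demand: 3 + 5 + 2 = 10.

10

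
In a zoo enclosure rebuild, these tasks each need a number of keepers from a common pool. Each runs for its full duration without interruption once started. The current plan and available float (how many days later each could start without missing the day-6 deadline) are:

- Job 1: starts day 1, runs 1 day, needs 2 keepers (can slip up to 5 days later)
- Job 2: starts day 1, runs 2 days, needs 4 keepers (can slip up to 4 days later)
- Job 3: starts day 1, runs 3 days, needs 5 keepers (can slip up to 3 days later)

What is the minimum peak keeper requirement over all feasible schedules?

Early-start (Job 1@1, Job 2@1, Job 3@1) gives peak 11: d1:11  d2:9  d3:5  d4:0  d5:0  d6:0.
Shift Job 2→2, Job 3→4.
Schedule Job 1@1, Job 2@2, Job 3@4: d1:2  d2:4  d3:4  d4:5  d5:5  d6:5 — peak 5.
Total keeper-days = 25 over 6 days ⇒ peak ≥ ⌈25/6⌉ = 5, so 5 is optimal.

5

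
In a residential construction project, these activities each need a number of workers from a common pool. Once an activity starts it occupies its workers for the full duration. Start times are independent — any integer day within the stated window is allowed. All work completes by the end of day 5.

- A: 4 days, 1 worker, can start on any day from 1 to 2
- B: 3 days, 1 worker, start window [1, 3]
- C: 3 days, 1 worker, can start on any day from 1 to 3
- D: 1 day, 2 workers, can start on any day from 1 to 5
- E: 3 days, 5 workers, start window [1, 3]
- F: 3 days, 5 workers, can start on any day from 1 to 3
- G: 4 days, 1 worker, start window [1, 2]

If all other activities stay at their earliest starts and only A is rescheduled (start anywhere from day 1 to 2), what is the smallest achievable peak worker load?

A@1: d1:16  d2:14  d3:14  d4:2  d5:0 → peak 16
A@2: d1:15  d2:14  d3:14  d4:2  d5:1 → peak 15
Best is A@2, peak 15.

15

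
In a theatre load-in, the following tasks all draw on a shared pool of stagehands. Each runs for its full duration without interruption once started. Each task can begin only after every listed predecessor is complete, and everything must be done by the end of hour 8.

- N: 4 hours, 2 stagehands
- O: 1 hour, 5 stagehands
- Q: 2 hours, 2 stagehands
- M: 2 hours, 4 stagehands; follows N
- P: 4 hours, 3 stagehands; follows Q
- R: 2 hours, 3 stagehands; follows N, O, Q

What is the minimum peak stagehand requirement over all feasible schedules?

7

Early-start (N@1, O@1, Q@1, M@5, P@3, R@5) gives peak 10: h1:9  h2:4  h3:5  h4:5  h5:10  h6:10  h7:0  h8:0.
Shift Q→2, P→4, R→7.
Schedule N@1, O@1, Q@2, M@5, P@4, R@7: h1:7  h2:4  h3:4  h4:5  h5:7  h6:7  h7:6  h8:3 — peak 7.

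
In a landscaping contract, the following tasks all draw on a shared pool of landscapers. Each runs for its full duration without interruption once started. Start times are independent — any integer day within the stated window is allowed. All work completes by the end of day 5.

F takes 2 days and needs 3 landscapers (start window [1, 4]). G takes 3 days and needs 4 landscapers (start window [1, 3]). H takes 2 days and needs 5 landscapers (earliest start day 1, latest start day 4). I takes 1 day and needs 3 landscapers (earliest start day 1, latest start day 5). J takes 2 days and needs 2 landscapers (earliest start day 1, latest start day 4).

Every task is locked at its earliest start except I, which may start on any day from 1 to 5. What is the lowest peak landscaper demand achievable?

14

I@1: d1:17  d2:14  d3:4  d4:0  d5:0 → peak 17
I@2: d1:14  d2:17  d3:4  d4:0  d5:0 → peak 17
I@3: d1:14  d2:14  d3:7  d4:0  d5:0 → peak 14
I@4: d1:14  d2:14  d3:4  d4:3  d5:0 → peak 14
I@5: d1:14  d2:14  d3:4  d4:0  d5:3 → peak 14
Best is I@3, peak 14.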